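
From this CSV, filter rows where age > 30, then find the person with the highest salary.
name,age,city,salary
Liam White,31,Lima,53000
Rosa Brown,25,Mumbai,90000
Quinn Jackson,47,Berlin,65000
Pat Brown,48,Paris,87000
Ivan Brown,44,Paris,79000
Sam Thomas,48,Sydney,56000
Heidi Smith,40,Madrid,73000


Filter: age > 30
Sort by: salary (descending)

Filtered records (6):
  Pat Brown, age 48, salary $87000
  Ivan Brown, age 44, salary $79000
  Heidi Smith, age 40, salary $73000
  Quinn Jackson, age 47, salary $65000
  Sam Thomas, age 48, salary $56000
  Liam White, age 31, salary $53000

Highest salary: Pat Brown ($87000)

Pat Brown


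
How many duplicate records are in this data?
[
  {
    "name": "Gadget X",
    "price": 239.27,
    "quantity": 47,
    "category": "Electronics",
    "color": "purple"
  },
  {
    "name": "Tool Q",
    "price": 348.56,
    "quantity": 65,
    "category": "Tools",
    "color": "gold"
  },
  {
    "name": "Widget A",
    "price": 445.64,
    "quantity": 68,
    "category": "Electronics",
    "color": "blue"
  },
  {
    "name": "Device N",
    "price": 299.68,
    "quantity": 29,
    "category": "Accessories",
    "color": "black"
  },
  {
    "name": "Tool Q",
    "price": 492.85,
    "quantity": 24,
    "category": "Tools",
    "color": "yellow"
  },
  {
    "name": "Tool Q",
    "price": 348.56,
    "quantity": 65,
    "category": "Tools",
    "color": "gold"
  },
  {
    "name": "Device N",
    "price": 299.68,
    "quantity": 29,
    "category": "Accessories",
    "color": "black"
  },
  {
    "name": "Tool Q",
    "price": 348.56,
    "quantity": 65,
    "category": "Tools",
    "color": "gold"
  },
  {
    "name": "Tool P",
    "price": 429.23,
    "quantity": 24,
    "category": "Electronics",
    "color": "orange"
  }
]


Checking 9 records for duplicates:

  Row 1: Gadget X ($239.27, qty 47)
  Row 2: Tool Q ($348.56, qty 65)
  Row 3: Widget A ($445.64, qty 68)
  Row 4: Device N ($299.68, qty 29)
  Row 5: Tool Q ($492.85, qty 24)
  Row 6: Tool Q ($348.56, qty 65) <-- DUPLICATE
  Row 7: Device N ($299.68, qty 29) <-- DUPLICATE
  Row 8: Tool Q ($348.56, qty 65) <-- DUPLICATE
  Row 9: Tool P ($429.23, qty 24)

Duplicates found: 3
Unique records: 6

3 duplicates, 6 unique


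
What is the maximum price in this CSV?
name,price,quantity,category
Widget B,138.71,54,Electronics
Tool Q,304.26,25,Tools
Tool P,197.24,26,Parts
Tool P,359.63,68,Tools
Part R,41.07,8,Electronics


Computing maximum price:
Values: [138.71, 304.26, 197.24, 359.63, 41.07]
Max = 359.63

359.63


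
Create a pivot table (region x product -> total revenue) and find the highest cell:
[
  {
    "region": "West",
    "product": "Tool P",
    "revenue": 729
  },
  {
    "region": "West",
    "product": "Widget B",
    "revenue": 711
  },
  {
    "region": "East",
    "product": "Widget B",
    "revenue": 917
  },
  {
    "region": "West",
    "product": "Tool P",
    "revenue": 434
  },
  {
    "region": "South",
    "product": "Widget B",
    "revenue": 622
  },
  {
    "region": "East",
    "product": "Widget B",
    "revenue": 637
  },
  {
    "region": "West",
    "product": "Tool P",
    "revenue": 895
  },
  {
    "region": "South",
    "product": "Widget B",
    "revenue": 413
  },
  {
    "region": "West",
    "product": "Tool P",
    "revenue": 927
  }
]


Pivot: region (rows) x product (columns) -> total revenue

     Tool P        Widget B    
East             0          1554  
South            0          1035  
West          2985           711  

Highest: West / Tool P = $2985

West / Tool P = $2985


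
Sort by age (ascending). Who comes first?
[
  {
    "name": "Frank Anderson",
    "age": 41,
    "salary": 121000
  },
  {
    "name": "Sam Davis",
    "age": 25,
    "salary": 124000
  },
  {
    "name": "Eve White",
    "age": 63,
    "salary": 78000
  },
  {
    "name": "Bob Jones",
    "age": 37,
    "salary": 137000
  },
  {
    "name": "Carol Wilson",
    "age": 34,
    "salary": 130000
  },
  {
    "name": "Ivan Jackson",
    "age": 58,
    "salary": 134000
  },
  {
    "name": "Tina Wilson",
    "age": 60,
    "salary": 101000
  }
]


Sort by: age (ascending)

Sorted order:
  1. Sam Davis (age = 25)
  2. Carol Wilson (age = 34)
  3. Bob Jones (age = 37)
  4. Frank Anderson (age = 41)
  5. Ivan Jackson (age = 58)
  6. Tina Wilson (age = 60)
  7. Eve White (age = 63)

First: Sam Davis

Sam Davis


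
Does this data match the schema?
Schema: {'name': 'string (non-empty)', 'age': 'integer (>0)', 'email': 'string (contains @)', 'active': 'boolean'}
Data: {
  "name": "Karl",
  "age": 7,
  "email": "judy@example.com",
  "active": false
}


Validating each field against schema:
  name: OK (non-empty string)
  age: OK (positive integer)
  email: OK (string with @)
  active: OK (boolean)

Result: VALID

VALID


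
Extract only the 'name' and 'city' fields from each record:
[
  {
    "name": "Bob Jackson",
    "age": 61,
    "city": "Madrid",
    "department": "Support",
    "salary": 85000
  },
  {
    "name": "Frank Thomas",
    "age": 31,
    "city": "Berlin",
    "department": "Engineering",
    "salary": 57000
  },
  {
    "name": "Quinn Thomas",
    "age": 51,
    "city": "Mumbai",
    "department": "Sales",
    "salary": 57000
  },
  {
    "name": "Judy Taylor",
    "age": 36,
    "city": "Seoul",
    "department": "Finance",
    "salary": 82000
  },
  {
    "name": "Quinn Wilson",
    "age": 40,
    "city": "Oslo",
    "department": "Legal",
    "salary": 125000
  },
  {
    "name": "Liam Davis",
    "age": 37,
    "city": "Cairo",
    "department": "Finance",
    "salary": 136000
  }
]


Original: 6 records with fields: name, age, city, department, salary
Keep: ['name', 'city']
Drop: ['age', 'department', 'salary']
Result: 6 records, 2 fields each

[
  {
    "name": "Bob Jackson",
    "city": "Madrid"
  },
  {
    "name": "Frank Thomas",
    "city": "Berlin"
  },
  {
    "name": "Quinn Thomas",
    "city": "Mumbai"
  },
  {
    "name": "Judy Taylor",
    "city": "Seoul"
  },
  {
    "name": "Quinn Wilson",
    "city": "Oslo"
  },
  {
    "name": "Liam Davis",
    "city": "Cairo"
  }
]


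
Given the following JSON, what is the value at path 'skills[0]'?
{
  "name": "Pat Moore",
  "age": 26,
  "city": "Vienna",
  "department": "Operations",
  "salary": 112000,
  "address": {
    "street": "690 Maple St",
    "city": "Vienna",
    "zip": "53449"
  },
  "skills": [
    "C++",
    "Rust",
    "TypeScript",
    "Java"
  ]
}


Query: skills[0]
Path: skills -> first element
Value: C++

C++


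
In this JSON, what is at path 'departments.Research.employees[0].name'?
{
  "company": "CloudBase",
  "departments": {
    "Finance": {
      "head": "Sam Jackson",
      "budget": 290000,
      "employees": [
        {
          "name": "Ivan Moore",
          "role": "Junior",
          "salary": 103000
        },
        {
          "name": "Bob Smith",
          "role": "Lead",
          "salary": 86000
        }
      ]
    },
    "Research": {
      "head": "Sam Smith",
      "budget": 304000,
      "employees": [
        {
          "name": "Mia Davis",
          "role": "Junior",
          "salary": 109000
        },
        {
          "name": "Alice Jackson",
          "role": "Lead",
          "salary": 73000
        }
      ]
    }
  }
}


Path: departments.Research.employees[0].name

Navigate:
  -> departments
  -> Research
  -> employees[0].name = 'Mia Davis'

Mia Davis


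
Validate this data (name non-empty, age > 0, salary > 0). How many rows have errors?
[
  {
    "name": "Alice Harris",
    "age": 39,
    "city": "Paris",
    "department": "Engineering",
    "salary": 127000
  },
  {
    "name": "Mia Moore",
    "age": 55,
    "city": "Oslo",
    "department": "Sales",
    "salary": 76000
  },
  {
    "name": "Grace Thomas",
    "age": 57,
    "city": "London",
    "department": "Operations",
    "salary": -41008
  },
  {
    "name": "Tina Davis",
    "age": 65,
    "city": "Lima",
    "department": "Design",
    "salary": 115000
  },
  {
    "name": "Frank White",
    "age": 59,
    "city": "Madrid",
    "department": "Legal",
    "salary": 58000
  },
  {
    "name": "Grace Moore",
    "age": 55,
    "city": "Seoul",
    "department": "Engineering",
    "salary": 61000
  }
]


Validating 6 records:
Rules: name non-empty, age > 0, salary > 0

  Row 1 (Alice Harris): OK
  Row 2 (Mia Moore): OK
  Row 3 (Grace Thomas): negative salary: -41008
  Row 4 (Tina Davis): OK
  Row 5 (Frank White): OK
  Row 6 (Grace Moore): OK

Total errors: 1

1 errors


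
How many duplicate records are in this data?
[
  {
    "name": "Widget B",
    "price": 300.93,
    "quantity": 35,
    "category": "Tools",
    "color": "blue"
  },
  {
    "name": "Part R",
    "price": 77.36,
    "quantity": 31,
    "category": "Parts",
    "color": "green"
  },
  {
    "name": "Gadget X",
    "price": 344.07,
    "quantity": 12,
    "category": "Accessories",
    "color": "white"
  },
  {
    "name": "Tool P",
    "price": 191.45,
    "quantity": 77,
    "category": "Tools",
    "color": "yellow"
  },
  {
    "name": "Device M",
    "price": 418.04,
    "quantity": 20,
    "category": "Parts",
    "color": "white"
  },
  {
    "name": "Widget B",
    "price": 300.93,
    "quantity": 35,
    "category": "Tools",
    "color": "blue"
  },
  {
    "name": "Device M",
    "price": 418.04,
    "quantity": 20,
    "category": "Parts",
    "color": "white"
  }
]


Checking 7 records for duplicates:

  Row 1: Widget B ($300.93, qty 35)
  Row 2: Part R ($77.36, qty 31)
  Row 3: Gadget X ($344.07, qty 12)
  Row 4: Tool P ($191.45, qty 77)
  Row 5: Device M ($418.04, qty 20)
  Row 6: Widget B ($300.93, qty 35) <-- DUPLICATE
  Row 7: Device M ($418.04, qty 20) <-- DUPLICATE

Duplicates found: 2
Unique records: 5

2 duplicates, 5 unique


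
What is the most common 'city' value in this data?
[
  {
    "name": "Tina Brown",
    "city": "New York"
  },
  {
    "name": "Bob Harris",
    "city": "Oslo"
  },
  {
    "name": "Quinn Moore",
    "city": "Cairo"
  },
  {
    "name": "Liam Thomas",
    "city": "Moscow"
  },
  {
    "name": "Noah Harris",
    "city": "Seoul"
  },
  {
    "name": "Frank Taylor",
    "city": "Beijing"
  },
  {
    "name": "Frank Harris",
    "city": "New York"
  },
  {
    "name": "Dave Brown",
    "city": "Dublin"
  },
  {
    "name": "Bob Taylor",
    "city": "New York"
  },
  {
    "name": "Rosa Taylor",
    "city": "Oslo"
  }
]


Counting 'city' values across 10 records:

  New York: 3 ###
  Oslo: 2 ##
  Cairo: 1 #
  Moscow: 1 #
  Seoul: 1 #
  Beijing: 1 #
  Dublin: 1 #

Most common: New York (3 times)

New York (3 times)


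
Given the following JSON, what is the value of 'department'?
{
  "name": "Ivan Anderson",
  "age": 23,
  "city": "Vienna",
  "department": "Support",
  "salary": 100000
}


Looking up field 'department'
Value: Support

Support


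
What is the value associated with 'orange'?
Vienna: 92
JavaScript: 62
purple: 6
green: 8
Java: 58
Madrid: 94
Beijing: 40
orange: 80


Looking up key 'orange'
Value: 80

80


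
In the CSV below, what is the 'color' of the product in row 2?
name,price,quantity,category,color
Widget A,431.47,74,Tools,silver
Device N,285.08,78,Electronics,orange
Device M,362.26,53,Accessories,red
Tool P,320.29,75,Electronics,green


Query: Row 2 ('Device N'), column 'color'
Value: orange

orange


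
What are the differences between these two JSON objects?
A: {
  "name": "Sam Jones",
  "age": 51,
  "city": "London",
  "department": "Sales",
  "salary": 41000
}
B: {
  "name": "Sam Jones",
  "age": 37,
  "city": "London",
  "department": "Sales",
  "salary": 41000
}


Comparing each field (in key order):
  name: same
  age: DIFFERENT
  city: same
  department: same
  salary: same
Differences:
  age: 51 -> 37

1 field(s) changed

1 change: age


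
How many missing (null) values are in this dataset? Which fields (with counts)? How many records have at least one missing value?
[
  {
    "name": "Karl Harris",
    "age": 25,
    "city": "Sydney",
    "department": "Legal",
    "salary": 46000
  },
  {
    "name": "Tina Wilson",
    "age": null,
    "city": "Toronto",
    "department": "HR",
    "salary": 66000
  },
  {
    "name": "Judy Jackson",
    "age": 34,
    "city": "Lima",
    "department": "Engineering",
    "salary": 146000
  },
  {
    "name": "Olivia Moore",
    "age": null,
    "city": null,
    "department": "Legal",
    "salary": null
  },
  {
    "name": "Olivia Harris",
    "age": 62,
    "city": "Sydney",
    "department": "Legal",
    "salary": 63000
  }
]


Checking for missing (null) values in 5 records:

  Karl Harris: complete
  Tina Wilson: age
  Judy Jackson: complete
  Olivia Moore: age, city, salary
  Olivia Harris: complete

Per field:
  name: 0 missing
  age: 2 missing
  city: 1 missing
  department: 0 missing
  salary: 1 missing

Total missing values: 4
Records with any missing: 2

4 missing values (age: 2, city: 1, salary: 1); 2 incomplete records


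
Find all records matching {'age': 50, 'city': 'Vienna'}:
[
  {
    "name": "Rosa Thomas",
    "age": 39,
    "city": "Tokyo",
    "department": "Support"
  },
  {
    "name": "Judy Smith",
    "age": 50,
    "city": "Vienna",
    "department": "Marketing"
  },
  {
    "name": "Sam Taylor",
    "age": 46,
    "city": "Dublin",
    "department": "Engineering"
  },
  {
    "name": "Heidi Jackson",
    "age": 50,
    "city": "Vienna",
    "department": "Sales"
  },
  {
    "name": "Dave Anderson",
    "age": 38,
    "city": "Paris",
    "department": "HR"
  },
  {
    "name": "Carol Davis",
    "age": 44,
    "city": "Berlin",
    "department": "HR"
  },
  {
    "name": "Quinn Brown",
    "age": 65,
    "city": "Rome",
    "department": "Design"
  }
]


Search criteria: {'age': 50, 'city': 'Vienna'}

Checking 7 records:
  Rosa Thomas: {age: 39, city: Tokyo}
  Judy Smith: {age: 50, city: Vienna} <-- MATCH
  Sam Taylor: {age: 46, city: Dublin}
  Heidi Jackson: {age: 50, city: Vienna} <-- MATCH
  Dave Anderson: {age: 38, city: Paris}
  Carol Davis: {age: 44, city: Berlin}
  Quinn Brown: {age: 65, city: Rome}

Matches: ["Judy Smith", "Heidi Jackson"]

["Judy Smith", "Heidi Jackson"]


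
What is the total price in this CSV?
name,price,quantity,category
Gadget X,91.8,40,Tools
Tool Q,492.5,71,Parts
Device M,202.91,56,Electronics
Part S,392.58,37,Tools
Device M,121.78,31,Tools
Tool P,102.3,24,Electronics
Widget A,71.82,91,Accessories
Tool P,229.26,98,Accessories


Computing total price:
Values: [91.8, 492.5, 202.91, 392.58, 121.78, 102.3, 71.82, 229.26]
Sum = 1704.95

1704.95


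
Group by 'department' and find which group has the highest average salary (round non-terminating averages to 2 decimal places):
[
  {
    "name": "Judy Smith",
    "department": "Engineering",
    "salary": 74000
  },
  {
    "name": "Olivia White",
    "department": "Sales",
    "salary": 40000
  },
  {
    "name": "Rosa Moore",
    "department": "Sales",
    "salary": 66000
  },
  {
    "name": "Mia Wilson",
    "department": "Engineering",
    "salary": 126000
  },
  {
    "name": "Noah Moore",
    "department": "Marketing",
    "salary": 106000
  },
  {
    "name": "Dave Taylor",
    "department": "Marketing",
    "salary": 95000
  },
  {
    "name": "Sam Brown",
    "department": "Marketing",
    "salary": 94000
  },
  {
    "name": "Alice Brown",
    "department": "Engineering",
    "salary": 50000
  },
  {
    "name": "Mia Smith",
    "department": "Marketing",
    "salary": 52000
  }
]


Group by: department

Groups:
  Engineering: 3 people, avg salary = 250000/3 ≈ $83333.33
  Marketing: 4 people, avg salary = 347000/4 = $86750
  Sales: 2 people, avg salary = 106000/2 = $53000

Highest average salary: Marketing ($86750)

Marketing ($86750)


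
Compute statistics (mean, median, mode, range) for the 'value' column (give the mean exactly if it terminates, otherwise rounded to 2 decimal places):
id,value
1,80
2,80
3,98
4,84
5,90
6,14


Data: [80, 80, 98, 84, 90, 14]
Count: 6
Sum: 446
Mean: 446/6 ≈ 74.33 (rounded to 2 decimal places)
Sorted: [14, 80, 80, 84, 90, 98]
Median: 82.0
Mode: 80 (2 times)
Range: 98 - 14 = 84
Min: 14, Max: 98

mean≈74.33, median=82.0, mode=80, range=84


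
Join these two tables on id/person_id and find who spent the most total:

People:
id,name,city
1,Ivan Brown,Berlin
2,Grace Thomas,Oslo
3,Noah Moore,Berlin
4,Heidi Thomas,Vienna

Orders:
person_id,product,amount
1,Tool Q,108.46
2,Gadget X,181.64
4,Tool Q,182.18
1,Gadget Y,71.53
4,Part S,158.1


Join on: people.id = orders.person_id

Joined rows:
  Ivan Brown (Berlin) bought Tool Q for $108.46
  Grace Thomas (Oslo) bought Gadget X for $181.64
  Heidi Thomas (Vienna) bought Tool Q for $182.18
  Ivan Brown (Berlin) bought Gadget Y for $71.53
  Heidi Thomas (Vienna) bought Part S for $158.1

Total per person:
  Heidi Thomas: $340.28
  Grace Thomas: $181.64
  Ivan Brown: $179.99

Top spender: Heidi Thomas ($340.28)

Heidi Thomas ($340.28)


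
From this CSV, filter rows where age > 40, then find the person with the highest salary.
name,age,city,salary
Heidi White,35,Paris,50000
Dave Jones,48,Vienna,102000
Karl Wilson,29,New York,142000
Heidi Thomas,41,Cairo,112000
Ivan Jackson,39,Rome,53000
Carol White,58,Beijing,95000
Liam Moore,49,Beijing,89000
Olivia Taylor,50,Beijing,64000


Filter: age > 40
Sort by: salary (descending)

Filtered records (5):
  Heidi Thomas, age 41, salary $112000
  Dave Jones, age 48, salary $102000
  Carol White, age 58, salary $95000
  Liam Moore, age 49, salary $89000
  Olivia Taylor, age 50, salary $64000

Highest salary: Heidi Thomas ($112000)

Heidi Thomas


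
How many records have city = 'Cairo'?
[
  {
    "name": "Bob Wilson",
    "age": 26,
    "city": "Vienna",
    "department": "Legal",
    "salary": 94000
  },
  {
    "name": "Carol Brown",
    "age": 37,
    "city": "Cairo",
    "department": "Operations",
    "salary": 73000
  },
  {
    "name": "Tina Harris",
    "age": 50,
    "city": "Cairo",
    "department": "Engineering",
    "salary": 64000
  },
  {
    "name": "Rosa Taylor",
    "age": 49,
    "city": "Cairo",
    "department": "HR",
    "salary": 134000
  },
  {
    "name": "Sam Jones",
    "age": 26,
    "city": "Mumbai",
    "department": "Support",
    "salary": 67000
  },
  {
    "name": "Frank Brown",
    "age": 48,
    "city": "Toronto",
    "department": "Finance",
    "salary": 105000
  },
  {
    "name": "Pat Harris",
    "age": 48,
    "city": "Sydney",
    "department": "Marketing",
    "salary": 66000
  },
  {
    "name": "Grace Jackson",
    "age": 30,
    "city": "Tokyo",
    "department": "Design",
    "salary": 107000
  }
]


Data: 8 records
Condition: city = 'Cairo'

Checking each record:
  Bob Wilson: Vienna
  Carol Brown: Cairo MATCH
  Tina Harris: Cairo MATCH
  Rosa Taylor: Cairo MATCH
  Sam Jones: Mumbai
  Frank Brown: Toronto
  Pat Harris: Sydney
  Grace Jackson: Tokyo

Count: 3

3


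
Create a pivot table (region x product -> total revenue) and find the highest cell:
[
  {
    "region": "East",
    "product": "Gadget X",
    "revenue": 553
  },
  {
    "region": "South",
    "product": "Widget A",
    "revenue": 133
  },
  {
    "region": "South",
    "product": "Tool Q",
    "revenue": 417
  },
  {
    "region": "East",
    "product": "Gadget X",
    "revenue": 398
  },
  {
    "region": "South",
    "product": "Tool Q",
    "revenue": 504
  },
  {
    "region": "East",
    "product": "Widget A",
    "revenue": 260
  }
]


Pivot: region (rows) x product (columns) -> total revenue

     Gadget X      Tool Q        Widget A    
East           951             0           260  
South            0           921           133  

Highest: East / Gadget X = $951

East / Gadget X = $951


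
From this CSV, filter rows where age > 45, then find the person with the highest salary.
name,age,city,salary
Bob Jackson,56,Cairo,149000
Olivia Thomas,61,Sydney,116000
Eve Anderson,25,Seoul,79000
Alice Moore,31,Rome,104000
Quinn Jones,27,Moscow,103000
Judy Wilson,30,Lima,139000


Filter: age > 45
Sort by: salary (descending)

Filtered records (2):
  Bob Jackson, age 56, salary $149000
  Olivia Thomas, age 61, salary $116000

Highest salary: Bob Jackson ($149000)

Bob Jackson


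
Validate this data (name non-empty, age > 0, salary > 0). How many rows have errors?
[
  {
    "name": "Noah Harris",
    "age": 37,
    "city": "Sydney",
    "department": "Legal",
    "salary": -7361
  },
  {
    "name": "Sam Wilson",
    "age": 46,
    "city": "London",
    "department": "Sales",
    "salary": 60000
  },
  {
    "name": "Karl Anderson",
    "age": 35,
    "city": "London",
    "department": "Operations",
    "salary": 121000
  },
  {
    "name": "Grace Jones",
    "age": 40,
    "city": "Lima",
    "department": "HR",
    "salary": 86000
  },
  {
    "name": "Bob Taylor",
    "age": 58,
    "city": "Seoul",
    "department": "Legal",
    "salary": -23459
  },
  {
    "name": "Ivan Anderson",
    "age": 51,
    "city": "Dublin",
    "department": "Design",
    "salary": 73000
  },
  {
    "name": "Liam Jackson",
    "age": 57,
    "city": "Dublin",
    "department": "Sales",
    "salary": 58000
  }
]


Validating 7 records:
Rules: name non-empty, age > 0, salary > 0

  Row 1 (Noah Harris): negative salary: -7361
  Row 2 (Sam Wilson): OK
  Row 3 (Karl Anderson): OK
  Row 4 (Grace Jones): OK
  Row 5 (Bob Taylor): negative salary: -23459
  Row 6 (Ivan Anderson): OK
  Row 7 (Liam Jackson): OK

Total errors: 2

2 errors


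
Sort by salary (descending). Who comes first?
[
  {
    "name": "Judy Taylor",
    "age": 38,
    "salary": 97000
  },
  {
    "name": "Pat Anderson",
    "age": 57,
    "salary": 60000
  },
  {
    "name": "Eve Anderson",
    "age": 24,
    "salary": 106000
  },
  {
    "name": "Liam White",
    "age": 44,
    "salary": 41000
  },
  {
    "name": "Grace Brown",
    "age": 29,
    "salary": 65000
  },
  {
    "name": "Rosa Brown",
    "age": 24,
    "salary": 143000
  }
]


Sort by: salary (descending)

Sorted order:
  1. Rosa Brown (salary = 143000)
  2. Eve Anderson (salary = 106000)
  3. Judy Taylor (salary = 97000)
  4. Grace Brown (salary = 65000)
  5. Pat Anderson (salary = 60000)
  6. Liam White (salary = 41000)

First: Rosa Brown

Rosa Brown


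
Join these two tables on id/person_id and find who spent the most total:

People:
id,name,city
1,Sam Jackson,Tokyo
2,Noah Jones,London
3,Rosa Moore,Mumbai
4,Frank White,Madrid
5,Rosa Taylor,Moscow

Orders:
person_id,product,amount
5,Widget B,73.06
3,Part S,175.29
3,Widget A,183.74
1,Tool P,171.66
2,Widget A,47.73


Join on: people.id = orders.person_id

Joined rows:
  Rosa Taylor (Moscow) bought Widget B for $73.06
  Rosa Moore (Mumbai) bought Part S for $175.29
  Rosa Moore (Mumbai) bought Widget A for $183.74
  Sam Jackson (Tokyo) bought Tool P for $171.66
  Noah Jones (London) bought Widget A for $47.73

Total per person:
  Rosa Moore: $359.03
  Sam Jackson: $171.66
  Rosa Taylor: $73.06
  Noah Jones: $47.73

Top spender: Rosa Moore ($359.03)

Rosa Moore ($359.03)


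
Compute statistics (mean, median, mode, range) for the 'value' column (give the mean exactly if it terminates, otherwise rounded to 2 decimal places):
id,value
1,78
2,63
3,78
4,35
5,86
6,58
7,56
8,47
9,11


Data: [78, 63, 78, 35, 86, 58, 56, 47, 11]
Count: 9
Sum: 512
Mean: 512/9 ≈ 56.89 (rounded to 2 decimal places)
Sorted: [11, 35, 47, 56, 58, 63, 78, 78, 86]
Median: 58.0
Mode: 78 (2 times)
Range: 86 - 11 = 75
Min: 11, Max: 86

mean≈56.89, median=58.0, mode=78, range=75


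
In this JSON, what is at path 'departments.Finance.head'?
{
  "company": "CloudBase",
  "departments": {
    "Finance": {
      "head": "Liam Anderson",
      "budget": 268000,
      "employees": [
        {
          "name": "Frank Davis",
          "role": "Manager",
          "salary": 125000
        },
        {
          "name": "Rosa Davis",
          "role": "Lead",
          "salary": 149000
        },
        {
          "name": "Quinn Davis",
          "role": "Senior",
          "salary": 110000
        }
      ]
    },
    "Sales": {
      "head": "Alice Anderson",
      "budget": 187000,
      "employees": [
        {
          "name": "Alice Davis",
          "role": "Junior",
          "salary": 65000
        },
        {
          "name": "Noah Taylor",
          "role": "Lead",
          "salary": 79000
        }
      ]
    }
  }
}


Path: departments.Finance.head

Navigate:
  -> departments
  -> Finance
  -> head = 'Liam Anderson'

Liam Anderson


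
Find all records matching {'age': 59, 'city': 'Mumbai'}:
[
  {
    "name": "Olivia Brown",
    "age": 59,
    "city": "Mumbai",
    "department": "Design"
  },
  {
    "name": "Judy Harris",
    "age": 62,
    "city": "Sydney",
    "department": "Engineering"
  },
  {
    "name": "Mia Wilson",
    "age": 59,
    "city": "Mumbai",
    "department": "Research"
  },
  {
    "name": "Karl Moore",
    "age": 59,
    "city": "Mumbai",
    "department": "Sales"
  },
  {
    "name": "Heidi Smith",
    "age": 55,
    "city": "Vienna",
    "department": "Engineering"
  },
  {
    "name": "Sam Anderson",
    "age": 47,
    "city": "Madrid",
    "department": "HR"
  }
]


Search criteria: {'age': 59, 'city': 'Mumbai'}

Checking 6 records:
  Olivia Brown: {age: 59, city: Mumbai} <-- MATCH
  Judy Harris: {age: 62, city: Sydney}
  Mia Wilson: {age: 59, city: Mumbai} <-- MATCH
  Karl Moore: {age: 59, city: Mumbai} <-- MATCH
  Heidi Smith: {age: 55, city: Vienna}
  Sam Anderson: {age: 47, city: Madrid}

Matches: ["Olivia Brown", "Mia Wilson", "Karl Moore"]

["Olivia Brown", "Mia Wilson", "Karl Moore"]


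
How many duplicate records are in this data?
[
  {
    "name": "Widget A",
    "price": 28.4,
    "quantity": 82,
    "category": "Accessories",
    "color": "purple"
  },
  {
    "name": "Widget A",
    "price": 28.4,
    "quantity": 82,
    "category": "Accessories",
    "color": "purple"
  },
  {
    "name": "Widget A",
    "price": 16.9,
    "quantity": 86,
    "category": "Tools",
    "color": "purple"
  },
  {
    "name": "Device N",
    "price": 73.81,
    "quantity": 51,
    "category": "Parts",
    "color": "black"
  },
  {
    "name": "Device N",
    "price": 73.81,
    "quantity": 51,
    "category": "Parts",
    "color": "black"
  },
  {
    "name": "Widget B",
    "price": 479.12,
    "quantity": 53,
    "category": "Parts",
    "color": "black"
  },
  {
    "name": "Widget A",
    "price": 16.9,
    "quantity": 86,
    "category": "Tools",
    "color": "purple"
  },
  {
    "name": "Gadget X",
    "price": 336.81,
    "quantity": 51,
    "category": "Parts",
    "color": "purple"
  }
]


Checking 8 records for duplicates:

  Row 1: Widget A ($28.4, qty 82)
  Row 2: Widget A ($28.4, qty 82) <-- DUPLICATE
  Row 3: Widget A ($16.9, qty 86)
  Row 4: Device N ($73.81, qty 51)
  Row 5: Device N ($73.81, qty 51) <-- DUPLICATE
  Row 6: Widget B ($479.12, qty 53)
  Row 7: Widget A ($16.9, qty 86) <-- DUPLICATE
  Row 8: Gadget X ($336.81, qty 51)

Duplicates found: 3
Unique records: 5

3 duplicates, 5 unique


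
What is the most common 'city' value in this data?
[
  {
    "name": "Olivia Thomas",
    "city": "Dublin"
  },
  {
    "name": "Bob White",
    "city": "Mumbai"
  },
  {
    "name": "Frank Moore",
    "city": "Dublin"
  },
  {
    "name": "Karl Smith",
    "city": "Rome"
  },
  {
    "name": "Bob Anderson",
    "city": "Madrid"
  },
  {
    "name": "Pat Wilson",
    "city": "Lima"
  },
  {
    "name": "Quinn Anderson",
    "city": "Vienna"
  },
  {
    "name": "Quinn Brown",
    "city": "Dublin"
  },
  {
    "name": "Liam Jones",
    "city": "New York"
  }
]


Counting 'city' values across 9 records:

  Dublin: 3 ###
  Mumbai: 1 #
  Rome: 1 #
  Madrid: 1 #
  Lima: 1 #
  Vienna: 1 #
  New York: 1 #

Most common: Dublin (3 times)

Dublin (3 times)


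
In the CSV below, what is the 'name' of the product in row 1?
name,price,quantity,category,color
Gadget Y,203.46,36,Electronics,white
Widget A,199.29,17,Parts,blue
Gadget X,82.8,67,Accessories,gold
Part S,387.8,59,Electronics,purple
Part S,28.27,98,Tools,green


Query: Row 1 ('Gadget Y'), column 'name'
Value: Gadget Y

Gadget Y


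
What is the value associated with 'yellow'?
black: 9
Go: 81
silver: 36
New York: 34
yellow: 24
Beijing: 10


Looking up key 'yellow'
Value: 24

24


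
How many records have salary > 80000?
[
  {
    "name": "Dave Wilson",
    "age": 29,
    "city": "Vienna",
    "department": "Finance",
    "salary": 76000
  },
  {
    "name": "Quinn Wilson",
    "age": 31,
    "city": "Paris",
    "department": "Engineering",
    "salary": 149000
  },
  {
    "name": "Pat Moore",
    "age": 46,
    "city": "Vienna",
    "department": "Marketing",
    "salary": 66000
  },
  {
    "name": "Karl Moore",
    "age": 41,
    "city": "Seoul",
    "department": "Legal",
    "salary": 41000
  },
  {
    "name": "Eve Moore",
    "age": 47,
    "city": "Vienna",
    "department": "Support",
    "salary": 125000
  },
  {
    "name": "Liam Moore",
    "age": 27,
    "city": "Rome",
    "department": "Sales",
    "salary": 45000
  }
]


Data: 6 records
Condition: salary > 80000

Checking each record:
  Dave Wilson: 76000
  Quinn Wilson: 149000 MATCH
  Pat Moore: 66000
  Karl Moore: 41000
  Eve Moore: 125000 MATCH
  Liam Moore: 45000

Count: 2

2


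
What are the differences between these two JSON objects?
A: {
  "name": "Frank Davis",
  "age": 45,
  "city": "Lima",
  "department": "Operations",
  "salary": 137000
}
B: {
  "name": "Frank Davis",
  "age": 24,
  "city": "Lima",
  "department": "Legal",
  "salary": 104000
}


Comparing each field (in key order):
  name: same
  age: DIFFERENT
  city: same
  department: DIFFERENT
  salary: DIFFERENT
Differences:
  age: 45 -> 24
  department: Operations -> Legal
  salary: 137000 -> 104000

3 field(s) changed

3 changes: age, department, salary


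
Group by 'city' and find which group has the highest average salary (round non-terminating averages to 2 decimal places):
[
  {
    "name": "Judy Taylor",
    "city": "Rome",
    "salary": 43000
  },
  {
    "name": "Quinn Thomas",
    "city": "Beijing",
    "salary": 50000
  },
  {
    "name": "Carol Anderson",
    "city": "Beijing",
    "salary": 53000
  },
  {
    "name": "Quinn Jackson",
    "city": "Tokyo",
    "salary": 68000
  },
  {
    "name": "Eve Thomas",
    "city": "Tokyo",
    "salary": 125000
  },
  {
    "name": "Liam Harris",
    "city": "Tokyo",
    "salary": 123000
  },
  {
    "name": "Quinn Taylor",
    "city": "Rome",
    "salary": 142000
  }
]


Group by: city

Groups:
  Beijing: 2 people, avg salary = 103000/2 = $51500
  Rome: 2 people, avg salary = 185000/2 = $92500
  Tokyo: 3 people, avg salary = 316000/3 ≈ $105333.33

Highest average salary: Tokyo (≈$105333.33)

Tokyo (≈$105333.33)


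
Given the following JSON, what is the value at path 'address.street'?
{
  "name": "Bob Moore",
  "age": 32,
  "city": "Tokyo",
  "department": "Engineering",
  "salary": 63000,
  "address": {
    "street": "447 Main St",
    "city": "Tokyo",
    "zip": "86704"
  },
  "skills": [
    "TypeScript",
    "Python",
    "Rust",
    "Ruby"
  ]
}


Query: address.street
Path: address -> street
Value: 447 Main St

447 Main St


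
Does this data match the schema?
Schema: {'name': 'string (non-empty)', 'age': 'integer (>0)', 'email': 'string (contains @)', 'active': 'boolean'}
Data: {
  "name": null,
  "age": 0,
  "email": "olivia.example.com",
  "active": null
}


Validating each field against schema:
  name: FAIL (null is not a string)
  age: FAIL (0 is not > 0)
  email: FAIL ("olivia.example.com" does not contain @)
  active: FAIL (null is not a boolean)

Result: INVALID (4 errors: name, age, email, active)

INVALID (4 errors: name, age, email, active)


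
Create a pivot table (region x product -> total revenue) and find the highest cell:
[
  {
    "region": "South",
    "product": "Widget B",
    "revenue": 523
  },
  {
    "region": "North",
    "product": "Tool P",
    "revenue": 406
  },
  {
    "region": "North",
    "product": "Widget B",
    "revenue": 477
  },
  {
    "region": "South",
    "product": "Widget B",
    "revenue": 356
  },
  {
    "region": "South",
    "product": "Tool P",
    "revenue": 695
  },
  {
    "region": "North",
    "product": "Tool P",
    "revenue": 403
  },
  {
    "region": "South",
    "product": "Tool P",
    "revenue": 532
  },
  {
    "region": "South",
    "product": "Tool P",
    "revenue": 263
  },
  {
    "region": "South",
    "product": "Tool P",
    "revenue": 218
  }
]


Pivot: region (rows) x product (columns) -> total revenue

     Tool P        Widget B    
North          809           477  
South         1708           879  

Highest: South / Tool P = $1708

South / Tool P = $1708


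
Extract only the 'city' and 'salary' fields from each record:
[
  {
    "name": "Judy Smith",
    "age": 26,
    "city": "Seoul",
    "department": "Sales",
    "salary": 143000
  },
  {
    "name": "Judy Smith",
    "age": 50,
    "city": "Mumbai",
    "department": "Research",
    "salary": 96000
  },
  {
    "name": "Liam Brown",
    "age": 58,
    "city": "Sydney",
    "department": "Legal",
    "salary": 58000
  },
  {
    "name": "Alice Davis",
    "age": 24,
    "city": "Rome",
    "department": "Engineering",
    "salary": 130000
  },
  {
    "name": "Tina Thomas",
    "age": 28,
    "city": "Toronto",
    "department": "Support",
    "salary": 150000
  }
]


Original: 5 records with fields: name, age, city, department, salary
Keep: ['city', 'salary']
Drop: ['name', 'age', 'department']
Result: 5 records, 2 fields each

[
  {
    "city": "Seoul",
    "salary": 143000
  },
  {
    "city": "Mumbai",
    "salary": 96000
  },
  {
    "city": "Sydney",
    "salary": 58000
  },
  {
    "city": "Rome",
    "salary": 130000
  },
  {
    "city": "Toronto",
    "salary": 150000
  }
]


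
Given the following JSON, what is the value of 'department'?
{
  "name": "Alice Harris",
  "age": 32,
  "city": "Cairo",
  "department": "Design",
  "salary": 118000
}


Looking up field 'department'
Value: Design

Design


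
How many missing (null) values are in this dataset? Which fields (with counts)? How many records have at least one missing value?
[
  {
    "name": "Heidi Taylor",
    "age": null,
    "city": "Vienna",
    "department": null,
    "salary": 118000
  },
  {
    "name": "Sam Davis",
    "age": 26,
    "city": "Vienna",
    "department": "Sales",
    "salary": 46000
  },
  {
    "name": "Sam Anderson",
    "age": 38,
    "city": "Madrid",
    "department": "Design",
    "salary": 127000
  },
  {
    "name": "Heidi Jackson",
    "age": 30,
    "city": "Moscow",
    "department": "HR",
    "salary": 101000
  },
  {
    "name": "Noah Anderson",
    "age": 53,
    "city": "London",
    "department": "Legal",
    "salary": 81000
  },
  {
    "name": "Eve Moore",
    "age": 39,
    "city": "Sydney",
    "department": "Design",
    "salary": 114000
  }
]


Checking for missing (null) values in 6 records:

  Heidi Taylor: age, department
  Sam Davis: complete
  Sam Anderson: complete
  Heidi Jackson: complete
  Noah Anderson: complete
  Eve Moore: complete

Per field:
  name: 0 missing
  age: 1 missing
  city: 0 missing
  department: 1 missing
  salary: 0 missing

Total missing values: 2
Records with any missing: 1

2 missing values (age: 1, department: 1); 1 incomplete records


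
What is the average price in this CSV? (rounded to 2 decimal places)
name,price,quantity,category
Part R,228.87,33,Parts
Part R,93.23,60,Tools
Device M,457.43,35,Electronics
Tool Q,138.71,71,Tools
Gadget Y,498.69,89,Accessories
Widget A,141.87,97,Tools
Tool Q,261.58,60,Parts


Computing average price:
Values: [228.87, 93.23, 457.43, 138.71, 498.69, 141.87, 261.58]
Sum = 1820.38
Count = 7
Average = 1820.38/7 ≈ 260.05 (rounded to 2 decimal places)

260.05


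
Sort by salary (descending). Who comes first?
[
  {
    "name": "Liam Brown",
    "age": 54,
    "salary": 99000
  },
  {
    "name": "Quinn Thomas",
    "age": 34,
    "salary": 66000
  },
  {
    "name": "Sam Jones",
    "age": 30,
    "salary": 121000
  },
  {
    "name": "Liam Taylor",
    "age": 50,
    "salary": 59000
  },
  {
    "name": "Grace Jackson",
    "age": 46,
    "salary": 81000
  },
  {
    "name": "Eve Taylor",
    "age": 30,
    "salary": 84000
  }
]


Sort by: salary (descending)

Sorted order:
  1. Sam Jones (salary = 121000)
  2. Liam Brown (salary = 99000)
  3. Eve Taylor (salary = 84000)
  4. Grace Jackson (salary = 81000)
  5. Quinn Thomas (salary = 66000)
  6. Liam Taylor (salary = 59000)

First: Sam Jones

Sam Jones


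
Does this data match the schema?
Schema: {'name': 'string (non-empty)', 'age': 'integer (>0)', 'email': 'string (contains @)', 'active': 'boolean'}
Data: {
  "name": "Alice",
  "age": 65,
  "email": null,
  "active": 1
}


Validating each field against schema:
  name: OK (non-empty string)
  age: OK (positive integer)
  email: FAIL (null is not a string)
  active: FAIL (1 is not a boolean)

Result: INVALID (2 errors: email, active)

INVALID (2 errors: email, active)


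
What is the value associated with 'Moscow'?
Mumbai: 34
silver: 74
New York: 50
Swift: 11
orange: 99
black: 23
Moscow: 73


Looking up key 'Moscow'
Value: 73

73


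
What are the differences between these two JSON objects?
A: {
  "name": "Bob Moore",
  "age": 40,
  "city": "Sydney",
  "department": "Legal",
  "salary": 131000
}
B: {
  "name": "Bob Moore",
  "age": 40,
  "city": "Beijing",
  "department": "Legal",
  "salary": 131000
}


Comparing each field (in key order):
  name: same
  age: same
  city: DIFFERENT
  department: same
  salary: same
Differences:
  city: Sydney -> Beijing

1 field(s) changed

1 change: city


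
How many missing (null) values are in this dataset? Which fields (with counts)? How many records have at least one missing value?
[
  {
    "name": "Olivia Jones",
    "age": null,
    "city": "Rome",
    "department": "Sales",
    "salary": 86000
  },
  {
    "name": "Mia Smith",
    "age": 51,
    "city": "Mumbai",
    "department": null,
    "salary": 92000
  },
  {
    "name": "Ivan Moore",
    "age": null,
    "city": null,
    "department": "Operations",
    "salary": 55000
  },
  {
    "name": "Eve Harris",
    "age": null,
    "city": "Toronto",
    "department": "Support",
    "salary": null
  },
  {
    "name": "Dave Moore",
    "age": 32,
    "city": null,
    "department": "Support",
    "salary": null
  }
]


Checking for missing (null) values in 5 records:

  Olivia Jones: age
  Mia Smith: department
  Ivan Moore: age, city
  Eve Harris: age, salary
  Dave Moore: city, salary

Per field:
  name: 0 missing
  age: 3 missing
  city: 2 missing
  department: 1 missing
  salary: 2 missing

Total missing values: 8
Records with any missing: 5

8 missing values (age: 3, city: 2, department: 1, salary: 2); 5 incomplete records


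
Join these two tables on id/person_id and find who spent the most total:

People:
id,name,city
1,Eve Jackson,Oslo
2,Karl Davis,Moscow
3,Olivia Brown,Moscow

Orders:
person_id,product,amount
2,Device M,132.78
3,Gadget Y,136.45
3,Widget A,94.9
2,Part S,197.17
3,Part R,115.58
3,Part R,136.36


Join on: people.id = orders.person_id

Joined rows:
  Karl Davis (Moscow) bought Device M for $132.78
  Olivia Brown (Moscow) bought Gadget Y for $136.45
  Olivia Brown (Moscow) bought Widget A for $94.9
  Karl Davis (Moscow) bought Part S for $197.17
  Olivia Brown (Moscow) bought Part R for $115.58
  Olivia Brown (Moscow) bought Part R for $136.36

Total per person:
  Olivia Brown: $483.29
  Karl Davis: $329.95

Top spender: Olivia Brown ($483.29)

Olivia Brown ($483.29)


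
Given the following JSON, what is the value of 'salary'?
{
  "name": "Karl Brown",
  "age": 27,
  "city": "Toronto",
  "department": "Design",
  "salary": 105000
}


Looking up field 'salary'
Value: 105000

105000


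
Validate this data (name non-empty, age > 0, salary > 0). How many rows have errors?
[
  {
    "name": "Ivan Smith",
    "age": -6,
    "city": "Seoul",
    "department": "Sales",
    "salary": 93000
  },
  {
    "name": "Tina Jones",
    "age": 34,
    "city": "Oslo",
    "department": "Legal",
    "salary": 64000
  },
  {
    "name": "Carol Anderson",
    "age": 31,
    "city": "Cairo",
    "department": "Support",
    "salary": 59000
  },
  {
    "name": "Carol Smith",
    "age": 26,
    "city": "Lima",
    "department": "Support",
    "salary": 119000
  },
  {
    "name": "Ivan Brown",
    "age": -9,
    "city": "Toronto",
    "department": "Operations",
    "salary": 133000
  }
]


Validating 5 records:
Rules: name non-empty, age > 0, salary > 0

  Row 1 (Ivan Smith): negative age: -6
  Row 2 (Tina Jones): OK
  Row 3 (Carol Anderson): OK
  Row 4 (Carol Smith): OK
  Row 5 (Ivan Brown): negative age: -9

Total errors: 2

2 errors
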